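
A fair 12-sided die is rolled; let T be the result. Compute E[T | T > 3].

8

Given T > 3, T is equally likely to be any of {4, 5, 6, 7, 8, 9, 10, 11, 12}.
E[T | T > 3] = (4 + 5 + 6 + 7 + 8 + 9 + 10 + 11 + 12) / 9 = 8.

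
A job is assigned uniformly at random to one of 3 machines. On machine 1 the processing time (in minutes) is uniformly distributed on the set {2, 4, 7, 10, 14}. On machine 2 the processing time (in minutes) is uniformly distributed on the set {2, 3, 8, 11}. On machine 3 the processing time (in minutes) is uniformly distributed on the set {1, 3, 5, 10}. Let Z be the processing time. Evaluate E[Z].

121/20

E[Z | machine 1] = (2+4+7+10+14)/5 = 37/5.
E[Z | machine 2] = (2+3+8+11)/4 = 6.
E[Z | machine 3] = (1+3+5+10)/4 = 19/4.
By the law of total expectation,
E[Z] = (1/3)·(37/5) + (1/3)·(6) + (1/3)·(19/4) = 121/20.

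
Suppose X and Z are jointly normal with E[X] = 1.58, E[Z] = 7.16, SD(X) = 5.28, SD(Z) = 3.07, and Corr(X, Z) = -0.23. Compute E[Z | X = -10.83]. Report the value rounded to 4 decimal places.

The regression of Z on X has slope ρ·σ_Z/σ_X and passes through (μ_X, μ_Z).
E[Z | X=-10.83] = 7.16 + (-0.23)·(3.07/5.28)·(-10.83 − (1.58)) = 7.16 + (-0.13373)·(-12.41) = 8.8196.

8.8196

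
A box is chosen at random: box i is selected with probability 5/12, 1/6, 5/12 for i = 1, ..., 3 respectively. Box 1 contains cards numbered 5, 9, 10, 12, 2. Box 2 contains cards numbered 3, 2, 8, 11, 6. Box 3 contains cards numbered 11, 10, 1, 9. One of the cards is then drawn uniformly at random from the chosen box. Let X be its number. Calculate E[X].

E[X | box 1] = (5+9+10+12+2)/5 = 38/5.
E[X | box 2] = (3+2+8+11+6)/5 = 6.
E[X | box 3] = (11+10+1+9)/4 = 31/4.
E[X] = (5/12)·(38/5) + (1/6)·(6) + (5/12)·(31/4) = 355/48.

355/48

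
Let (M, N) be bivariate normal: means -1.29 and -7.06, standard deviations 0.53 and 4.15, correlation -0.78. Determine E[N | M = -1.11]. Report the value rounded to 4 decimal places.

For a bivariate normal, E[N | M=x] = μ_N + ρ·(σ_N/σ_M)·(x − μ_M).
E[N | M=-1.11] = -7.06 + (-0.78)·(4.15/0.53)·(-1.11 − (-1.29)) = -7.06 + (-6.1075)·(0.18) = -8.1594.

-8.1594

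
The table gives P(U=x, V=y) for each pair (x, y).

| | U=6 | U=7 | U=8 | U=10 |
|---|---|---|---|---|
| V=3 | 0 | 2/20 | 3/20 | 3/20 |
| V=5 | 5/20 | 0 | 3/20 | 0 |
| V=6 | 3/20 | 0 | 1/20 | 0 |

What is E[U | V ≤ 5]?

P(V ≤ 5) = 4/5.
Σ U·P over the event = 6·(5/20) + 7·(2/20) + 8·(3/20) + 8·(3/20) + 10·(3/20) = 61/10.
E[U | V ≤ 5] = (61/10) / (4/5) = 61/8.

61/8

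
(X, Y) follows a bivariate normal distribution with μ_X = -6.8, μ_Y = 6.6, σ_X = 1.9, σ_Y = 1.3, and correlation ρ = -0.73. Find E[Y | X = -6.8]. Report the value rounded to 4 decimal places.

6.6000

E[Y | X=x] = μ_Y + ρ(σ_Y/σ_X)(x − μ_X) for jointly normal variables.
E[Y | X=-6.8] = 6.6 + (-0.73)·(1.3/1.9)·(-6.8 − (-6.8)) = 6.6 + (-0.49947)·(0) = 6.6000.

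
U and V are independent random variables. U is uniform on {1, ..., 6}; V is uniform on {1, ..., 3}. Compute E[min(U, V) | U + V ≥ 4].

29/15

P(U + V ≥ 4) = 5/6.
Summing min(U,V)·P(x,y) over outcomes with U + V ≥ 4 gives 29/18.
E[min(U, V) | U + V ≥ 4] = (29/18) / (5/6) = 29/15.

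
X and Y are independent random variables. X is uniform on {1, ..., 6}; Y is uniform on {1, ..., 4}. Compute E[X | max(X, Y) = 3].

12/5

Outcomes with max(X, Y) = 3: (1,3), (2,3), (3,1), (3,2), (3,3), each with probability 1/24.
E[X | max(X, Y) = 3] = (1 + 2 + 3 + 3 + 3) / 5 = 12/5.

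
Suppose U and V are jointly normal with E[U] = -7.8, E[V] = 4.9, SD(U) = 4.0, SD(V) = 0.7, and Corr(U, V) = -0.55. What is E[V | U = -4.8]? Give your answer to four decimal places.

The regression of V on U has slope ρ·σ_V/σ_U and passes through (μ_U, μ_V).
E[V | U=-4.8] = 4.9 + (-0.55)·(0.7/4.0)·(-4.8 − (-7.8)) = 4.9 + (-0.09625)·(3) = 4.6113.

4.6113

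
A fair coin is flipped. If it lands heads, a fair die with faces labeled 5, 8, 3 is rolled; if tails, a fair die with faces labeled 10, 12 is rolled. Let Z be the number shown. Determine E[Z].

49/6

E[Z | heads] = (5+8+3)/3 = 16/3.
E[Z | tails] = (10+12)/2 = 11.
By the law of total expectation,
E[Z] = (1/2)·(16/3) + (1/2)·(11) = 49/6.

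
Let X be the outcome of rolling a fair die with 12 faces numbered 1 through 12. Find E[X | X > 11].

Given X > 11, X is equally likely to be any of {12}.
E[X | X > 11] = (12) / 1 = 12.

12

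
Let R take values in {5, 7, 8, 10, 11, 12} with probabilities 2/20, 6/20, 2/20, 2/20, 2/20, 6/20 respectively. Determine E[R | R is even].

54/5

P(R is even) = 1/2.
Σ over the event: 8·1/10 + 10·1/10 + 12·3/10 = 27/5.
E[R | R is even] = (27/5) / (1/2) = 54/5.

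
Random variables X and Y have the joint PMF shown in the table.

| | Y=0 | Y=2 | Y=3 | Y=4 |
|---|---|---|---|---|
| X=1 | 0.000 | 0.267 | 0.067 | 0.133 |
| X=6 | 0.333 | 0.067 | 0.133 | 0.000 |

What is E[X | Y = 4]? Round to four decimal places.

1.0000

P(Y = 4) = 0.133.
Σ X·P over the event = 1·(0.133) = 0.133.
E[X | Y = 4] = (0.133) / (0.133) = 1.0000.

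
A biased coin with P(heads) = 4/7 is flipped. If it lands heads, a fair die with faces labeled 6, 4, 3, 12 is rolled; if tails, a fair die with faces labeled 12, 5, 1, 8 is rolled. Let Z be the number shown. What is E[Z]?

89/14

E[Z | heads] = (6+4+3+12)/4 = 25/4.
E[Z | tails] = (12+5+1+8)/4 = 13/2.
E[Z] = (4/7)·(25/4) + (3/7)·(13/2) = 89/14.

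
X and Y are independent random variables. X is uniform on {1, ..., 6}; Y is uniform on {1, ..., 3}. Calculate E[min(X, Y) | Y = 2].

P(Y = 2) = 1/3.
Summing min(X,Y)·P(x,y) over outcomes with Y = 2 gives 11/18.
E[min(X, Y) | Y = 2] = (11/18) / (1/3) = 11/6.

11/6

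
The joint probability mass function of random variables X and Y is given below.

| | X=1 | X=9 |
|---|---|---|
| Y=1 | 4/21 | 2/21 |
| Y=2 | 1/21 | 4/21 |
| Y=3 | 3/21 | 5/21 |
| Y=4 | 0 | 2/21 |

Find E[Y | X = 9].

33/13

P(X = 9) = 13/21.
Σ Y·P over the event = 1·(2/21) + 2·(4/21) + 3·(5/21) + 4·(2/21) = 11/7.
E[Y | X = 9] = (11/7) / (13/21) = 33/13.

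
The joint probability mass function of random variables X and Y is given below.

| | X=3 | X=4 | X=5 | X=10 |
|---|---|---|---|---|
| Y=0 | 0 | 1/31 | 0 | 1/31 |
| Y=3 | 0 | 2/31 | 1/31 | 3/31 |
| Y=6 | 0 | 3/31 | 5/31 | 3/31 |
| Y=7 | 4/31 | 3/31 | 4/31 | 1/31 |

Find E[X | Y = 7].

9/2

P(Y = 7) = 12/31.
Σ X·P over the event = 3·(4/31) + 4·(3/31) + 5·(4/31) + 10·(1/31) = 54/31.
E[X | Y = 7] = (54/31) / (12/31) = 9/2.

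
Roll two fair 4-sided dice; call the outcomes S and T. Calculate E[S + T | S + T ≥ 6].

20/3

Outcomes with S + T ≥ 6: (2,4), (3,3), (3,4), (4,2), (4,3), (4,4), each with probability 1/16.
E[S + T | S + T ≥ 6] = (6 + 6 + 7 + 6 + 7 + 8) / 6 = 20/3.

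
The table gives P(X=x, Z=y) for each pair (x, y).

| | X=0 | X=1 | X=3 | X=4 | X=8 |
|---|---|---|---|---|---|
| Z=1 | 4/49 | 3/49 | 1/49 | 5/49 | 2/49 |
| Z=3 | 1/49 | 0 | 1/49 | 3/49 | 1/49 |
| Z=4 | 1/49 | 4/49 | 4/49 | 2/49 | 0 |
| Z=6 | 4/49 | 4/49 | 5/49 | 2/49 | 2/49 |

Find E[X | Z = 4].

P(Z = 4) = 11/49.
Σ X·P over the event = 0·(1/49) + 1·(4/49) + 3·(4/49) + 4·(2/49) = 24/49.
E[X | Z = 4] = (24/49) / (11/49) = 24/11.

24/11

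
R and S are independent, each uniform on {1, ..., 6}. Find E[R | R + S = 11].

Outcomes with R + S = 11: (5,6), (6,5), each with probability 1/36.
E[R | R + S = 11] = (5 + 6) / 2 = 11/2.

11/2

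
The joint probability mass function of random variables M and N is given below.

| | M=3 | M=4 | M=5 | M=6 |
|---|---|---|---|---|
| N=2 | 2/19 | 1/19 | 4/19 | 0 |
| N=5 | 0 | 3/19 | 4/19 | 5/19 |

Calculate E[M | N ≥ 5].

P(N ≥ 5) = 12/19.
Σ M·P over the event = 4·(3/19) + 5·(4/19) + 6·(5/19) = 62/19.
E[M | N ≥ 5] = (62/19) / (12/19) = 31/6.

31/6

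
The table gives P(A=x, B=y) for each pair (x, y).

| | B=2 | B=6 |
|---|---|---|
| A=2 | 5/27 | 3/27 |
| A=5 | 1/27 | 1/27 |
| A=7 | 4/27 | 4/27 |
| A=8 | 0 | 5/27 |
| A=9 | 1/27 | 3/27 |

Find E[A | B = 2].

52/11

P(B = 2) = 11/27.
Σ A·P over the event = 2·(5/27) + 5·(1/27) + 7·(4/27) + 9·(1/27) = 52/27.
E[A | B = 2] = (52/27) / (11/27) = 52/11.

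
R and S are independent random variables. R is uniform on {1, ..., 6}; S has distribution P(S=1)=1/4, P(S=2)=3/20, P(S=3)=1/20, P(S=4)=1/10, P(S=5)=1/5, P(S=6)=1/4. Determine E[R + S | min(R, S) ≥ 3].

115/12

P(min(R, S) ≥ 3) = 2/5.
Summing (R+S)·P(x,y) over outcomes with min(R, S) ≥ 3 gives 23/6.
E[R + S | min(R, S) ≥ 3] = (23/6) / (2/5) = 115/12.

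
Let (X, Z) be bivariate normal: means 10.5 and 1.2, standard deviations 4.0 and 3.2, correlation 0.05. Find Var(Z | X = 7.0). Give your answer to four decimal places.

Var(Z | X=x) = (1 − ρ²)·σ_Z².
Var(Z | X=7.0) = (3.2)²·(1 − (0.05)²) = 10.24·0.9975 = 10.2144.

10.2144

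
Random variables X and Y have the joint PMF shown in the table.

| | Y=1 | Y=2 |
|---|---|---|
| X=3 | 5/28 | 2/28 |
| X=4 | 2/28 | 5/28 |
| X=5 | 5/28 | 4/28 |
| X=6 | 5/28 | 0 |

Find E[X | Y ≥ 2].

46/11

P(Y ≥ 2) = 11/28.
Σ X·P over the event = 3·(2/28) + 4·(5/28) + 5·(4/28) = 23/14.
E[X | Y ≥ 2] = (23/14) / (11/28) = 46/11.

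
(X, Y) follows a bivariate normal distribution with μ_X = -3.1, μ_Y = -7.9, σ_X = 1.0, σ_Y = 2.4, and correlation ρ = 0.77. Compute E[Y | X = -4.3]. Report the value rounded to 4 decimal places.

E[Y | X=x] = μ_Y + ρ(σ_Y/σ_X)(x − μ_X) for jointly normal variables.
E[Y | X=-4.3] = -7.9 + (0.77)·(2.4/1.0)·(-4.3 − (-3.1)) = -7.9 + (1.848)·(-1.2) = -10.1176.

-10.1176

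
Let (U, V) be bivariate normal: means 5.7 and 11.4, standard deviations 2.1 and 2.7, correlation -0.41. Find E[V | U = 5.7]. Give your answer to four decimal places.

11.4000

For a bivariate normal, E[V | U=x] = μ_V + ρ·(σ_V/σ_U)·(x − μ_U).
E[V | U=5.7] = 11.4 + (-0.41)·(2.7/2.1)·(5.7 − (5.7)) = 11.4 + (-0.52714)·(0) = 11.4000.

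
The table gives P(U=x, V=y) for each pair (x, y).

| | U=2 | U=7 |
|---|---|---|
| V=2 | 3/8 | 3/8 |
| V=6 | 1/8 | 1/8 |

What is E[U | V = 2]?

P(V = 2) = 3/4.
Σ U·P over the event = 2·(3/8) + 7·(3/8) = 27/8.
E[U | V = 2] = (27/8) / (3/4) = 9/2.

9/2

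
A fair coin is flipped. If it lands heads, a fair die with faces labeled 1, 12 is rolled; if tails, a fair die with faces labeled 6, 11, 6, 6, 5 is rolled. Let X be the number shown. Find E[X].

E[X | heads] = (1+12)/2 = 13/2.
E[X | tails] = (6+11+6+6+5)/5 = 34/5.
By the law of total expectation,
E[X] = (1/2)·(13/2) + (1/2)·(34/5) = 133/20.

133/20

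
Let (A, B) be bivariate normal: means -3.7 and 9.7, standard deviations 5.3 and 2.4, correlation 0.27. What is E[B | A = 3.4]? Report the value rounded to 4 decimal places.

E[B | A=x] = μ_B + ρ(σ_B/σ_A)(x − μ_A) for jointly normal variables.
E[B | A=3.4] = 9.7 + (0.27)·(2.4/5.3)·(3.4 − (-3.7)) = 9.7 + (0.122264)·(7.1) = 10.5681.

10.5681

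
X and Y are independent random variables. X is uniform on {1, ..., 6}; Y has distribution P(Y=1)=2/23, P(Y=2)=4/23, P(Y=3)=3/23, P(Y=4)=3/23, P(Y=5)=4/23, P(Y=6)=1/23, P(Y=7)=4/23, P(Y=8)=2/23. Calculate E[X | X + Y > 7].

P(X + Y > 7) = 38/69.
Summing X·P(x,y) over outcomes with X + Y > 7 gives 160/69.
E[X | X + Y > 7] = (160/69) / (38/69) = 80/19.

80/19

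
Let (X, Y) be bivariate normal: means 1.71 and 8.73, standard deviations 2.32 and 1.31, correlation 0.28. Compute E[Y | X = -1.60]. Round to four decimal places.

E[Y | X=x] = μ_Y + ρ(σ_Y/σ_X)(x − μ_X) for jointly normal variables.
E[Y | X=-1.60] = 8.73 + (0.28)·(1.31/2.32)·(-1.60 − (1.71)) = 8.73 + (0.1581)·(-3.31) = 8.2067.

8.2067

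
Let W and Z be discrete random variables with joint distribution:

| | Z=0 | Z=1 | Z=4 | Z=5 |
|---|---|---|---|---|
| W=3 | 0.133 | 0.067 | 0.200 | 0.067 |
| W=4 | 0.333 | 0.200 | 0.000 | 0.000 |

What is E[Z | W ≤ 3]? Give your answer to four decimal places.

2.5739

P(W ≤ 3) = 0.467.
Σ Z·P over the event = 0·(0.133) + 1·(0.067) + 4·(0.200) + 5·(0.067) = 1.202.
E[Z | W ≤ 3] = (1.202) / (0.467) = 2.5739.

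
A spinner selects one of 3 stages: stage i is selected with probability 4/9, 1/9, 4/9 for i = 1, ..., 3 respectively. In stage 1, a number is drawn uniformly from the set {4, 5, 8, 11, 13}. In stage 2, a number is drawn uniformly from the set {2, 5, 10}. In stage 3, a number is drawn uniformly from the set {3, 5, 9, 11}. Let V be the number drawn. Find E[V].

E[V | stage 1] = (4+5+8+11+13)/5 = 41/5.
E[V | stage 2] = (2+5+10)/3 = 17/3.
E[V | stage 3] = (3+5+9+11)/4 = 7.
E[V] = (4/9)·(41/5) + (1/9)·(17/3) + (4/9)·(7) = 997/135.

997/135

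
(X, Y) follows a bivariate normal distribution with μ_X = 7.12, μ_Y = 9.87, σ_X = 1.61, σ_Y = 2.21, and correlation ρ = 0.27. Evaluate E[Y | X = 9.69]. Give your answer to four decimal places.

E[Y | X=x] = μ_Y + ρ(σ_Y/σ_X)(x − μ_X) for jointly normal variables.
E[Y | X=9.69] = 9.87 + (0.27)·(2.21/1.61)·(9.69 − (7.12)) = 9.87 + (0.37062)·(2.57) = 10.8225.

10.8225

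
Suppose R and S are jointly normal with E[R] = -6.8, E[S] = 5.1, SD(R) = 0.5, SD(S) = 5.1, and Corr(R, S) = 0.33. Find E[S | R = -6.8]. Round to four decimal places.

5.1000

For a bivariate normal, E[S | R=x] = μ_S + ρ·(σ_S/σ_R)·(x − μ_R).
E[S | R=-6.8] = 5.1 + (0.33)·(5.1/0.5)·(-6.8 − (-6.8)) = 5.1 + (3.366)·(0) = 5.1000.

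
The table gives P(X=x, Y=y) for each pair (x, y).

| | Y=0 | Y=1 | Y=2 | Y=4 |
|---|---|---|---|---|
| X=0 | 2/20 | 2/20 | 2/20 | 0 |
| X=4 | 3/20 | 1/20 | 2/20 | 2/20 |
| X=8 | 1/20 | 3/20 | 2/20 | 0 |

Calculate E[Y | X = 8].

7/6

P(X = 8) = 3/10.
Σ Y·P over the event = 0·(1/20) + 1·(3/20) + 2·(2/20) = 7/20.
E[Y | X = 8] = (7/20) / (3/10) = 7/6.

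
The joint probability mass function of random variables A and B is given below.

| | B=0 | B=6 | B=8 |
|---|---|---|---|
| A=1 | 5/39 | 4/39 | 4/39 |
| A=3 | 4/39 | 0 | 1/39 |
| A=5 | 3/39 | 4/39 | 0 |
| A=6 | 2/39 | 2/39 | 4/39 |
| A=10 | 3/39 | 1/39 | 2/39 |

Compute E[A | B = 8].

P(B = 8) = 11/39.
Σ A·P over the event = 1·(4/39) + 3·(1/39) + 6·(4/39) + 10·(2/39) = 17/13.
E[A | B = 8] = (17/13) / (11/39) = 51/11.

51/11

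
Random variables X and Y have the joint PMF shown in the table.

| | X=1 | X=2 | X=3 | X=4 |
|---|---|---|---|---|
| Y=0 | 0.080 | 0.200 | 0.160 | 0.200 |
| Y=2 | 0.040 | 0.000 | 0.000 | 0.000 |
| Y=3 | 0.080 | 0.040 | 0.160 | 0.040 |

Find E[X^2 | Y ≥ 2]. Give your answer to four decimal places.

6.5556

P(Y ≥ 2) = 0.360.
Summing X^2·P(X=x,Y=y) over the conditioning event gives 2.360.
E[X^2 | Y ≥ 2] = (2.360) / (0.360) = 6.5556.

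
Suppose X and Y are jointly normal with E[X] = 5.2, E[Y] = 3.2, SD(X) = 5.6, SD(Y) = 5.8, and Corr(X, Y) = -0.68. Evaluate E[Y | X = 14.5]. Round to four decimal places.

-3.3499

E[Y | X=x] = μ_Y + ρ(σ_Y/σ_X)(x − μ_X) for jointly normal variables.
E[Y | X=14.5] = 3.2 + (-0.68)·(5.8/5.6)·(14.5 − (5.2)) = 3.2 + (-0.70429)·(9.3) = -3.3499.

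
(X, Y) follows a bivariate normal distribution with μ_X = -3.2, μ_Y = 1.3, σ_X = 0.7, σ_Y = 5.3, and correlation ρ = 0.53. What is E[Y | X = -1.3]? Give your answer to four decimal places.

For a bivariate normal, E[Y | X=x] = μ_Y + ρ·(σ_Y/σ_X)·(x − μ_X).
E[Y | X=-1.3] = 1.3 + (0.53)·(5.3/0.7)·(-1.3 − (-3.2)) = 1.3 + (4.01286)·(1.9) = 8.9244.

8.9244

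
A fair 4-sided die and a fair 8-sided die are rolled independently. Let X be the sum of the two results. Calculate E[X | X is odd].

7

P(X is odd) = 1/2.
Σ over the event: 3·1/16 + 5·1/8 + 7·1/8 + 9·1/8 + 11·1/16 = 7/2.
E[X | X is odd] = (7/2) / (1/2) = 7.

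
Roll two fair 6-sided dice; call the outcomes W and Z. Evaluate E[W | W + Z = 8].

4

Outcomes with W + Z = 8: (2,6), (3,5), (4,4), (5,3), (6,2), each with probability 1/36.
E[W | W + Z = 8] = (2 + 3 + 4 + 5 + 6) / 5 = 4.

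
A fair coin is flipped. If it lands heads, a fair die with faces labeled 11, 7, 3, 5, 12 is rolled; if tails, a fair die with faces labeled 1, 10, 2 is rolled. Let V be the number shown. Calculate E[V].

179/30

E[V | heads] = (11+7+3+5+12)/5 = 38/5.
E[V | tails] = (1+10+2)/3 = 13/3.
E[V] = (1/2)·(38/5) + (1/2)·(13/3) = 179/30.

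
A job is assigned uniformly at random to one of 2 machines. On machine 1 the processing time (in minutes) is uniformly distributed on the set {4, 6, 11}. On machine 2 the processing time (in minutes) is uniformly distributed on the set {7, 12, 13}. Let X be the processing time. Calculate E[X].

53/6

E[X | machine 1] = (4+6+11)/3 = 7.
E[X | machine 2] = (7+12+13)/3 = 32/3.
By the law of total expectation,
E[X] = (1/2)·(7) + (1/2)·(32/3) = 53/6.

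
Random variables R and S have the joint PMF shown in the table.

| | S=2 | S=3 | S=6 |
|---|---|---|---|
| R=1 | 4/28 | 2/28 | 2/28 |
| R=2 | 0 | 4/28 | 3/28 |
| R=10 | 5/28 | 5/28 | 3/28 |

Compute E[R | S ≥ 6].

P(S ≥ 6) = 2/7.
Σ R·P over the event = 1·(2/28) + 2·(3/28) + 10·(3/28) = 19/14.
E[R | S ≥ 6] = (19/14) / (2/7) = 19/4.

19/4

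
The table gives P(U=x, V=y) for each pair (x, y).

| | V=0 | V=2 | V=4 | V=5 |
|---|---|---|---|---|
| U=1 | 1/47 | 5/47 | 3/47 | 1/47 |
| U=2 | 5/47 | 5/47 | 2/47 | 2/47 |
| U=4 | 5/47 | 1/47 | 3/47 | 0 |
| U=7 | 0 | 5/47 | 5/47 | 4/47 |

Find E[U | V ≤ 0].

P(V ≤ 0) = 11/47.
Σ U·P over the event = 1·(1/47) + 2·(5/47) + 4·(5/47) = 31/47.
E[U | V ≤ 0] = (31/47) / (11/47) = 31/11.

31/11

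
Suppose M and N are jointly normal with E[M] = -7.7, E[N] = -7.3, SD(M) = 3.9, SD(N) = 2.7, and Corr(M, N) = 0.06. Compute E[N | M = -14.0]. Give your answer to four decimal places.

-7.5617

The regression of N on M has slope ρ·σ_N/σ_M and passes through (μ_M, μ_N).
E[N | M=-14.0] = -7.3 + (0.06)·(2.7/3.9)·(-14.0 − (-7.7)) = -7.3 + (0.041538)·(-6.3) = -7.5617.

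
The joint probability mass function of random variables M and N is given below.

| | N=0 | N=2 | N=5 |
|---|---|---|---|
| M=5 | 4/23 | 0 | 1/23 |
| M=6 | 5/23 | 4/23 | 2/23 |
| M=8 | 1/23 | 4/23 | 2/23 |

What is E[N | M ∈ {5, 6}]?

P(M ∈ {5, 6}) = 16/23.
Σ N·P over the event = 0·(4/23) + 5·(1/23) + 0·(5/23) + 2·(4/23) + 5·(2/23) = 1.
E[N | M ∈ {5, 6}] = (1) / (16/23) = 23/16.

23/16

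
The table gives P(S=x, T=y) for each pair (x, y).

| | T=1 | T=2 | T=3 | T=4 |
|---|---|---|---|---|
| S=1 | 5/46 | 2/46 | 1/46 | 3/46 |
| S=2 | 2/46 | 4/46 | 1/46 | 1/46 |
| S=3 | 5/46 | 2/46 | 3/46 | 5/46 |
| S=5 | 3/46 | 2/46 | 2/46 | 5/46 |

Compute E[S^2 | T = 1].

133/15

P(T = 1) = 15/46.
Σ S^2·P over the event = 1·(5/46) + 4·(2/46) + 9·(5/46) + 25·(3/46) = 133/46.
E[S^2 | T = 1] = (133/46) / (15/46) = 133/15.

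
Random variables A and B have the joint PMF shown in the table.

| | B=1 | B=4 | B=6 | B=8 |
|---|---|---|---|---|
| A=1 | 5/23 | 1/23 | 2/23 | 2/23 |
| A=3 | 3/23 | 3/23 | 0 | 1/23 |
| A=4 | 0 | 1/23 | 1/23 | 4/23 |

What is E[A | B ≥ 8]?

P(B ≥ 8) = 7/23.
Σ A·P over the event = 1·(2/23) + 3·(1/23) + 4·(4/23) = 21/23.
E[A | B ≥ 8] = (21/23) / (7/23) = 3.

3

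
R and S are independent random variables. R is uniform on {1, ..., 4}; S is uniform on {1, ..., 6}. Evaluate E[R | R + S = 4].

Outcomes with R + S = 4: (1,3), (2,2), (3,1), each with probability 1/24.
E[R | R + S = 4] = (1 + 2 + 3) / 3 = 2.

2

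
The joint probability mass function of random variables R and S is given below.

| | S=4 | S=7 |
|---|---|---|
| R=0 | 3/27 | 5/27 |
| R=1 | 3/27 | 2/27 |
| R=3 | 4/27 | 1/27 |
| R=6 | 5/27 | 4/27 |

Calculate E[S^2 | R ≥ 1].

535/19

P(R ≥ 1) = 19/27.
Σ S^2·P over the event = 16·(3/27) + 49·(2/27) + 16·(4/27) + 49·(1/27) + 16·(5/27) + 49·(4/27) = 535/27.
E[S^2 | R ≥ 1] = (535/27) / (19/27) = 535/19.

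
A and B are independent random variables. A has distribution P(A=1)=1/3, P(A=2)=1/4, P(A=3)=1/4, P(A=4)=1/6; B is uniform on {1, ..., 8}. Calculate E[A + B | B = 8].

P(B = 8) = 1/8.
Summing (A+B)·P(x,y) over outcomes with B = 8 gives 41/32.
E[A + B | B = 8] = (41/32) / (1/8) = 41/4.

41/4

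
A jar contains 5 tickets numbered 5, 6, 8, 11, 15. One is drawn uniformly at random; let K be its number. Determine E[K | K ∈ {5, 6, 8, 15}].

P(K ∈ {5, 6, 8, 15}) = 4/5.
Σ over the event: 5·1/5 + 6·1/5 + 8·1/5 + 15·1/5 = 34/5.
E[K | K ∈ {5, 6, 8, 15}] = (34/5) / (4/5) = 17/2.

17/2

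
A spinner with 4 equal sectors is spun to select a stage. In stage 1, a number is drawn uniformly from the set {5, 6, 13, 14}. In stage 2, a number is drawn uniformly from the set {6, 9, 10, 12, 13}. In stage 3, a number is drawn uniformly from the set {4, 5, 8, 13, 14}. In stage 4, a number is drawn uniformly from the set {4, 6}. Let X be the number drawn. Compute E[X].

333/40

E[X | stage 1] = (5+6+13+14)/4 = 19/2.
E[X | stage 2] = (6+9+10+12+13)/5 = 10.
E[X | stage 3] = (4+5+8+13+14)/5 = 44/5.
E[X | stage 4] = (4+6)/2 = 5.
By the law of total expectation,
E[X] = (1/4)·(19/2) + (1/4)·(10) + (1/4)·(44/5) + (1/4)·(5) = 333/40.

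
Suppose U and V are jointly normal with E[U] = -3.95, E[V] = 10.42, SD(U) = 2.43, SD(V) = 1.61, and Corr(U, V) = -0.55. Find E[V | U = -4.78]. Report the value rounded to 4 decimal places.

10.7225

E[V | U=x] = μ_V + ρ(σ_V/σ_U)(x − μ_U) for jointly normal variables.
E[V | U=-4.78] = 10.42 + (-0.55)·(1.61/2.43)·(-4.78 − (-3.95)) = 10.42 + (-0.3644)·(-0.83) = 10.7225.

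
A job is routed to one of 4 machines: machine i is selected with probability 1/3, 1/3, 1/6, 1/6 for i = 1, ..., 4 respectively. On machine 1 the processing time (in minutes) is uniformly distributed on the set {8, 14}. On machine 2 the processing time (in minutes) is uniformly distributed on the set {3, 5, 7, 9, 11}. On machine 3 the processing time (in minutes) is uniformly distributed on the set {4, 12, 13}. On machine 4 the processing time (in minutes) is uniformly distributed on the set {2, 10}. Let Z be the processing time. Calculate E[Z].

155/18

E[Z | machine 1] = (8+14)/2 = 11.
E[Z | machine 2] = (3+5+7+9+11)/5 = 7.
E[Z | machine 3] = (4+12+13)/3 = 29/3.
E[Z | machine 4] = (2+10)/2 = 6.
E[Z] = (1/3)·(11) + (1/3)·(7) + (1/6)·(29/3) + (1/6)·(6) = 155/18.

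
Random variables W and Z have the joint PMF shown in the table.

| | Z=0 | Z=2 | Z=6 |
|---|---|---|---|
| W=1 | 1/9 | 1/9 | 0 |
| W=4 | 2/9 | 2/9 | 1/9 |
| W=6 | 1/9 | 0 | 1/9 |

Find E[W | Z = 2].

3

P(Z = 2) = 1/3.
Σ W·P over the event = 1·(1/9) + 4·(2/9) = 1.
E[W | Z = 2] = (1) / (1/3) = 3.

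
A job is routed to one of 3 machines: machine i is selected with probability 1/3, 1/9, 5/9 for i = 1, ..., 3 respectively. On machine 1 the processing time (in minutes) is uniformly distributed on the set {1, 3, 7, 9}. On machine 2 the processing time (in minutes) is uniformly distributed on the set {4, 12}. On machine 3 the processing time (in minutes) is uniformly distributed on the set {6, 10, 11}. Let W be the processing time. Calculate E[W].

E[W | machine 1] = (1+3+7+9)/4 = 5.
E[W | machine 2] = (4+12)/2 = 8.
E[W | machine 3] = (6+10+11)/3 = 9.
By the law of total expectation,
E[W] = (1/3)·(5) + (1/9)·(8) + (5/9)·(9) = 68/9.

68/9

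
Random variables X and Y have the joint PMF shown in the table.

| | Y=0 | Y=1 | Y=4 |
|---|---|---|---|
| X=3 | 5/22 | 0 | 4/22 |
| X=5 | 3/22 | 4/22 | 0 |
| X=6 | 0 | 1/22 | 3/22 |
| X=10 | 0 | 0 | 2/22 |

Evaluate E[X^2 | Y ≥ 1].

240/7

P(Y ≥ 1) = 7/11.
Σ X^2·P over the event = 9·(4/22) + 25·(4/22) + 36·(1/22) + 36·(3/22) + 100·(2/22) = 240/11.
E[X^2 | Y ≥ 1] = (240/11) / (7/11) = 240/7.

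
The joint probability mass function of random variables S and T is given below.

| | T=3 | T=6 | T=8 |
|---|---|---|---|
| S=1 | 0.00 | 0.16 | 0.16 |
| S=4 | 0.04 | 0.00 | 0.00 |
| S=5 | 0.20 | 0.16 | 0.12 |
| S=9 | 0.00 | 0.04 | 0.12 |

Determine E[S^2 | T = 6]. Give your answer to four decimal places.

P(T = 6) = 0.36.
Σ S^2·P over the event = 1·(0.16) + 25·(0.16) + 81·(0.04) = 7.40.
E[S^2 | T = 6] = (7.40) / (0.36) = 20.5556.

20.5556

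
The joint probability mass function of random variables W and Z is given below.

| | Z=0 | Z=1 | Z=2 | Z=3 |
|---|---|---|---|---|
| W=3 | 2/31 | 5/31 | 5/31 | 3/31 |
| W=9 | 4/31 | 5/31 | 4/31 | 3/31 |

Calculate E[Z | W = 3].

8/5

P(W = 3) = 15/31.
Σ Z·P over the event = 0·(2/31) + 1·(5/31) + 2·(5/31) + 3·(3/31) = 24/31.
E[Z | W = 3] = (24/31) / (15/31) = 8/5.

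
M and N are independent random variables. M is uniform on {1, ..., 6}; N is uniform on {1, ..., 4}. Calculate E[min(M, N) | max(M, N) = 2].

Outcomes with max(M, N) = 2: (1,2), (2,1), (2,2), each with probability 1/24.
E[min(M, N) | max(M, N) = 2] = (1 + 1 + 2) / 3 = 4/3.

4/3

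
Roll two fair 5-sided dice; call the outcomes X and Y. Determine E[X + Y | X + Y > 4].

P(X + Y > 4) = 19/25.
Summing (X+Y)·P(x,y) over outcomes with X + Y > 4 gives 26/5.
E[X + Y | X + Y > 4] = (26/5) / (19/25) = 130/19.

130/19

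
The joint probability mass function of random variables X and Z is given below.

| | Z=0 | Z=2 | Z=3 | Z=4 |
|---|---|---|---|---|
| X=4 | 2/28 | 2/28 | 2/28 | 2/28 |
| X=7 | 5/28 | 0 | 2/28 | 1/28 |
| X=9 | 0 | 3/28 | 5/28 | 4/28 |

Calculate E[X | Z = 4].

P(Z = 4) = 1/4.
Σ X·P over the event = 4·(2/28) + 7·(1/28) + 9·(4/28) = 51/28.
E[X | Z = 4] = (51/28) / (1/4) = 51/7.

51/7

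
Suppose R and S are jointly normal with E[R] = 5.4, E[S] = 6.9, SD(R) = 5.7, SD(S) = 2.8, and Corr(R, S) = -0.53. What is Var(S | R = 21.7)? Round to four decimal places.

5.6377

For a bivariate normal, Var(S | R=x) = σ_S²(1 − ρ²).
Var(S | R=21.7) = (2.8)²·(1 − (-0.53)²) = 7.84·0.7191 = 5.6377.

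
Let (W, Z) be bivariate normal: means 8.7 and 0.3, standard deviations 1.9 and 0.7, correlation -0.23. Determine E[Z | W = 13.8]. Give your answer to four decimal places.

-0.1322

For a bivariate normal, E[Z | W=x] = μ_Z + ρ·(σ_Z/σ_W)·(x − μ_W).
E[Z | W=13.8] = 0.3 + (-0.23)·(0.7/1.9)·(13.8 − (8.7)) = 0.3 + (-0.084737)·(5.1) = -0.1322.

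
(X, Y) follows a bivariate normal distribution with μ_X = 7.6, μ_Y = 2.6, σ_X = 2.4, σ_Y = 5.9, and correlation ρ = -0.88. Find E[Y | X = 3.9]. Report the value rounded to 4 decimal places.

10.6043

E[Y | X=x] = μ_Y + ρ(σ_Y/σ_X)(x − μ_X) for jointly normal variables.
E[Y | X=3.9] = 2.6 + (-0.88)·(5.9/2.4)·(3.9 − (7.6)) = 2.6 + (-2.16333)·(-3.7) = 10.6043.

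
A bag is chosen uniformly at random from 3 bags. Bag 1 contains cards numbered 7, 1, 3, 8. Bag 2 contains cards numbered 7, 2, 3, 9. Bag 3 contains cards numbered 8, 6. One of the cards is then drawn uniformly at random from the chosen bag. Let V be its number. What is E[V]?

E[V | bag 1] = (7+1+3+8)/4 = 19/4.
E[V | bag 2] = (7+2+3+9)/4 = 21/4.
E[V | bag 3] = (8+6)/2 = 7.
By the law of total expectation,
E[V] = (1/3)·(19/4) + (1/3)·(21/4) + (1/3)·(7) = 17/3.

17/3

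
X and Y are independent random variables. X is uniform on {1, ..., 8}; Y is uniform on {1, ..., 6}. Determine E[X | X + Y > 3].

212/45

P(X + Y > 3) = 15/16.
Summing X·P(x,y) over outcomes with X + Y > 3 gives 53/12.
E[X | X + Y > 3] = (53/12) / (15/16) = 212/45.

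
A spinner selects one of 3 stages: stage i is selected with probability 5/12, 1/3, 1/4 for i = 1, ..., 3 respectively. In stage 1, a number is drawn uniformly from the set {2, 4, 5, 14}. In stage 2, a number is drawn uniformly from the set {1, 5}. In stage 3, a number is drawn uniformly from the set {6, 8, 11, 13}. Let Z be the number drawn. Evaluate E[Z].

E[Z | stage 1] = (2+4+5+14)/4 = 25/4.
E[Z | stage 2] = (1+5)/2 = 3.
E[Z | stage 3] = (6+8+11+13)/4 = 19/2.
By the law of total expectation,
E[Z] = (5/12)·(25/4) + (1/3)·(3) + (1/4)·(19/2) = 287/48.

287/48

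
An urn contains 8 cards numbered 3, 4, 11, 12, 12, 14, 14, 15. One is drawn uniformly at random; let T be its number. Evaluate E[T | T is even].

56/5

P(T is even) = 5/8.
Σ over the event: 4·1/8 + 12·1/4 + 14·1/4 = 7.
E[T | T is even] = (7) / (5/8) = 56/5.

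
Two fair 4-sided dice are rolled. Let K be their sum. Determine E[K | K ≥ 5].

P(K ≥ 5) = 5/8.
Σ over the event: 5·1/4 + 6·3/16 + 7·1/8 + 8·1/16 = 15/4.
E[K | K ≥ 5] = (15/4) / (5/8) = 6.

6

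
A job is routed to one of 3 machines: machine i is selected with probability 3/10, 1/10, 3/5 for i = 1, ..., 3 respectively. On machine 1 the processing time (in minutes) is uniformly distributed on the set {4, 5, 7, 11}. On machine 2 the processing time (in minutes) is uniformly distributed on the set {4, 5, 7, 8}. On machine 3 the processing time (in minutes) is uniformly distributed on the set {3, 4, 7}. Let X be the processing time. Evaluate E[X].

E[X | machine 1] = (4+5+7+11)/4 = 27/4.
E[X | machine 2] = (4+5+7+8)/4 = 6.
E[X | machine 3] = (3+4+7)/3 = 14/3.
E[X] = (3/10)·(27/4) + (1/10)·(6) + (3/5)·(14/3) = 217/40.

217/40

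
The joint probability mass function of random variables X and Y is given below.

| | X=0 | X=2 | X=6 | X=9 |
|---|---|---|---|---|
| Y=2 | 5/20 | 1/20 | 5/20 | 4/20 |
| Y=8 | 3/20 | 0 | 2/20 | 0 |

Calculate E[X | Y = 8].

12/5

P(Y = 8) = 1/4.
Σ X·P over the event = 0·(3/20) + 6·(2/20) = 3/5.
E[X | Y = 8] = (3/5) / (1/4) = 12/5.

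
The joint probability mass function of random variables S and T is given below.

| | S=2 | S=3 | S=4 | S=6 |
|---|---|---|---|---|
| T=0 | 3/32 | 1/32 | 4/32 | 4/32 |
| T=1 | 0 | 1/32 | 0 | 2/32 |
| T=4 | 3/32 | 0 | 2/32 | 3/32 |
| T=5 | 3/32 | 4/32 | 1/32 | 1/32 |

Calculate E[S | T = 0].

49/12

P(T = 0) = 3/8.
Summing S·P(S=x,T=y) over the conditioning event gives 49/32.
E[S | T = 0] = (49/32) / (3/8) = 49/12.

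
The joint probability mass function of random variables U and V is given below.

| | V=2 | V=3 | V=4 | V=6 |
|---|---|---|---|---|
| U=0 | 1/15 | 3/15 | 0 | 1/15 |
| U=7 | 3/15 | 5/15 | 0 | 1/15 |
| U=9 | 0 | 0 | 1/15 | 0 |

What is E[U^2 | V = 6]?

49/2

P(V = 6) = 2/15.
Summing U^2·P(U=x,V=y) over the conditioning event gives 49/15.
E[U^2 | V = 6] = (49/15) / (2/15) = 49/2.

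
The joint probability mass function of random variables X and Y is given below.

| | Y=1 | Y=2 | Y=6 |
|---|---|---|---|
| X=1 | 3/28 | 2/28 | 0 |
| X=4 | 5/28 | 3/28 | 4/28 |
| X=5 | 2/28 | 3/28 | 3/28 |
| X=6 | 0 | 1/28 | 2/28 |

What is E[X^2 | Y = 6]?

P(Y = 6) = 9/28.
Summing X^2·P(X=x,Y=y) over the conditioning event gives 211/28.
E[X^2 | Y = 6] = (211/28) / (9/28) = 211/9.

211/9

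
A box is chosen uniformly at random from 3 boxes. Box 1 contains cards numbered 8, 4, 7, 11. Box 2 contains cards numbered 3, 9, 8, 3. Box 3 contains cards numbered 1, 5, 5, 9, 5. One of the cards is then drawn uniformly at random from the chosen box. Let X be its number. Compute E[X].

73/12

E[X | box 1] = (8+4+7+11)/4 = 15/2.
E[X | box 2] = (3+9+8+3)/4 = 23/4.
E[X | box 3] = (1+5+5+9+5)/5 = 5.
By the law of total expectation,
E[X] = (1/3)·(15/2) + (1/3)·(23/4) + (1/3)·(5) = 73/12.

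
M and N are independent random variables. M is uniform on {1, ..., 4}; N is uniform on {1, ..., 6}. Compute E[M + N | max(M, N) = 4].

44/7

P(max(M, N) = 4) = 7/24.
Summing (M+N)·P(x,y) over outcomes with max(M, N) = 4 gives 11/6.
E[M + N | max(M, N) = 4] = (11/6) / (7/24) = 44/7.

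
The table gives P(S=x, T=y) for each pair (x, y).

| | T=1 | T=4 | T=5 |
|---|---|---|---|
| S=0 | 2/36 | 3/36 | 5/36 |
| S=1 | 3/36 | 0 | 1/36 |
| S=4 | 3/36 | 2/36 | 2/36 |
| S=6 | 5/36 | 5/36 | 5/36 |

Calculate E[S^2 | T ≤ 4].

443/23

P(T ≤ 4) = 23/36.
Σ S^2·P over the event = 0·(2/36) + 0·(3/36) + 1·(3/36) + 16·(3/36) + 16·(2/36) + 36·(5/36) + 36·(5/36) = 443/36.
E[S^2 | T ≤ 4] = (443/36) / (23/36) = 443/23.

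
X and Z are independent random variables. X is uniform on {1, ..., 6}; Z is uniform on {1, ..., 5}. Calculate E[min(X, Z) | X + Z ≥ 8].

37/10

P(X + Z ≥ 8) = 1/3.
Summing min(X,Z)·P(x,y) over outcomes with X + Z ≥ 8 gives 37/30.
E[min(X, Z) | X + Z ≥ 8] = (37/30) / (1/3) = 37/10.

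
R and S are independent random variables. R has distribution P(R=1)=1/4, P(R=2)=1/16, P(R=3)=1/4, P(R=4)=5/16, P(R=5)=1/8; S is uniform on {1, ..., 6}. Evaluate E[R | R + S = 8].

P(R + S = 8) = 1/8.
Summing R·P(x,y) over outcomes with R + S = 8 gives 11/24.
E[R | R + S = 8] = (11/24) / (1/8) = 11/3.

11/3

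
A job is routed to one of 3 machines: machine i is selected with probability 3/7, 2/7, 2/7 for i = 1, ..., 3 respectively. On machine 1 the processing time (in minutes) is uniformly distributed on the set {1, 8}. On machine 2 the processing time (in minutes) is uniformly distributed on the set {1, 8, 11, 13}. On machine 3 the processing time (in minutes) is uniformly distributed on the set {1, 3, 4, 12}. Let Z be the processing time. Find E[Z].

E[Z | machine 1] = (1+8)/2 = 9/2.
E[Z | machine 2] = (1+8+11+13)/4 = 33/4.
E[Z | machine 3] = (1+3+4+12)/4 = 5.
E[Z] = (3/7)·(9/2) + (2/7)·(33/4) + (2/7)·(5) = 40/7.

40/7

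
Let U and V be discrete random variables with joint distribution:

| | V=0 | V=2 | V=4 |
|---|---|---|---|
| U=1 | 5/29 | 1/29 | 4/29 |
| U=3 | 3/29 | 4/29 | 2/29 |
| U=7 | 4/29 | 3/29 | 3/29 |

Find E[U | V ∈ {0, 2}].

19/5

P(V ∈ {0, 2}) = 20/29.
Σ U·P over the event = 1·(5/29) + 1·(1/29) + 3·(3/29) + 3·(4/29) + 7·(4/29) + 7·(3/29) = 76/29.
E[U | V ∈ {0, 2}] = (76/29) / (20/29) = 19/5.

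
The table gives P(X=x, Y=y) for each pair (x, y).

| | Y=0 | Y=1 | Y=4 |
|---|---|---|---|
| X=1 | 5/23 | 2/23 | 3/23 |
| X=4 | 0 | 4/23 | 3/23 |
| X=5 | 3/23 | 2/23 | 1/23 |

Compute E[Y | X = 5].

P(X = 5) = 6/23.
Σ Y·P over the event = 0·(3/23) + 1·(2/23) + 4·(1/23) = 6/23.
E[Y | X = 5] = (6/23) / (6/23) = 1.

1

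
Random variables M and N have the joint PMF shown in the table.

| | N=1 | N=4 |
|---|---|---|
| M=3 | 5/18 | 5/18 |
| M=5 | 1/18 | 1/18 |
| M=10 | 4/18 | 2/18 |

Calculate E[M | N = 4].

5

P(N = 4) = 4/9.
Σ M·P over the event = 3·(5/18) + 5·(1/18) + 10·(2/18) = 20/9.
E[M | N = 4] = (20/9) / (4/9) = 5.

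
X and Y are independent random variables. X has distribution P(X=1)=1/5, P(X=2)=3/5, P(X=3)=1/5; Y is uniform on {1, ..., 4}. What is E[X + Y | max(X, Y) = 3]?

P(max(X, Y) = 3) = 7/20.
Summing (X+Y)·P(x,y) over outcomes with max(X, Y) = 3 gives 17/10.
E[X + Y | max(X, Y) = 3] = (17/10) / (7/20) = 34/7.

34/7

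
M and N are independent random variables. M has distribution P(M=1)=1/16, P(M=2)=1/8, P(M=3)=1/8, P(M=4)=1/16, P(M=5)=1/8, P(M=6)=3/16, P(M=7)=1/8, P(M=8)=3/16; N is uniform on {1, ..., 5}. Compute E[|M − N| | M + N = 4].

6/5

P(M + N = 4) = 1/16.
Summing |M−N|·P(x,y) over outcomes with M + N = 4 gives 3/40.
E[|M − N| | M + N = 4] = (3/40) / (1/16) = 6/5.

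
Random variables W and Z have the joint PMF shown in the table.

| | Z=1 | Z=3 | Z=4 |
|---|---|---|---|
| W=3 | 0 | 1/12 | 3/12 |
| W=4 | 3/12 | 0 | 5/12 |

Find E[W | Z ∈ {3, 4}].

P(Z ∈ {3, 4}) = 3/4.
Σ W·P over the event = 3·(1/12) + 3·(3/12) + 4·(5/12) = 8/3.
E[W | Z ∈ {3, 4}] = (8/3) / (3/4) = 32/9.

32/9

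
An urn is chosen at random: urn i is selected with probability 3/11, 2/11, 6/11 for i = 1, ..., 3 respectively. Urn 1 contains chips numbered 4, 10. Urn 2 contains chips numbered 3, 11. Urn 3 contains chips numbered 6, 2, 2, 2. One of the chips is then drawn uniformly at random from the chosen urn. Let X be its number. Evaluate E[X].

E[X | urn 1] = (4+10)/2 = 7.
E[X | urn 2] = (3+11)/2 = 7.
E[X | urn 3] = (6+2+2+2)/4 = 3.
By the law of total expectation,
E[X] = (3/11)·(7) + (2/11)·(7) + (6/11)·(3) = 53/11.

53/11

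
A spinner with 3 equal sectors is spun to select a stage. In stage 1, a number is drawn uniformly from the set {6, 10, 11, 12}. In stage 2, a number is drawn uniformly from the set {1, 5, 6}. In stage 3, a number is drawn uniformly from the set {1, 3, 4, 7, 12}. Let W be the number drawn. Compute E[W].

E[W | stage 1] = (6+10+11+12)/4 = 39/4.
E[W | stage 2] = (1+5+6)/3 = 4.
E[W | stage 3] = (1+3+4+7+12)/5 = 27/5.
E[W] = (1/3)·(39/4) + (1/3)·(4) + (1/3)·(27/5) = 383/60.

383/60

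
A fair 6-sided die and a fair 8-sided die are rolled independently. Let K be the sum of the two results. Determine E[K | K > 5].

P(K > 5) = 19/24.
E[K | K > 5] = (43/6) / (19/24) = 172/19.

172/19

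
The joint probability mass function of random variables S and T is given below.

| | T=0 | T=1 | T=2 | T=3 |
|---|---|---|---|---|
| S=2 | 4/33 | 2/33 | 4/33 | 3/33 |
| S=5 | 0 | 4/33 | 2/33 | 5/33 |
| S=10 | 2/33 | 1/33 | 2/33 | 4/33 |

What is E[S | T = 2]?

P(T = 2) = 8/33.
Σ S·P over the event = 2·(4/33) + 5·(2/33) + 10·(2/33) = 38/33.
E[S | T = 2] = (38/33) / (8/33) = 19/4.

19/4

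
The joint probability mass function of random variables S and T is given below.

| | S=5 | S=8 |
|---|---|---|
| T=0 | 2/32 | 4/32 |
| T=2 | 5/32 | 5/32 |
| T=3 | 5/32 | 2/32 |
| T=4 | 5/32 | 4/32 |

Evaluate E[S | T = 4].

19/3

P(T = 4) = 9/32.
Summing S·P(S=x,T=y) over the conditioning event gives 57/32.
E[S | T = 4] = (57/32) / (9/32) = 19/3.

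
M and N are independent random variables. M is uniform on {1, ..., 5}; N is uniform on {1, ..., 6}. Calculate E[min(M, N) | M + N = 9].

P(M + N = 9) = 1/10.
Summing min(M,N)·P(x,y) over outcomes with M + N = 9 gives 11/30.
E[min(M, N) | M + N = 9] = (11/30) / (1/10) = 11/3.

11/3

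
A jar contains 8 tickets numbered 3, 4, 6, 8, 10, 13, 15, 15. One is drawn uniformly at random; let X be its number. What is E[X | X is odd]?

23/2

P(X is odd) = 1/2.
Σ over the event: 3·1/8 + 13·1/8 + 15·1/4 = 23/4.
E[X | X is odd] = (23/4) / (1/2) = 23/2.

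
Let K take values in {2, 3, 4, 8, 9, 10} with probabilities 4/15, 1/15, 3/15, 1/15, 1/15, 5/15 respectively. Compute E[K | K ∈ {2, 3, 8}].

P(K ∈ {2, 3, 8}) = 2/5.
Σ over the event: 2·4/15 + 3·1/15 + 8·1/15 = 19/15.
E[K | K ∈ {2, 3, 8}] = (19/15) / (2/5) = 19/6.

19/6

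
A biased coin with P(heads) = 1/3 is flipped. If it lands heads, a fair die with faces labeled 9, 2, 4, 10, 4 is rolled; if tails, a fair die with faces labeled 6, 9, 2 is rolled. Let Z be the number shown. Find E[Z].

257/45

E[Z | heads] = (9+2+4+10+4)/5 = 29/5.
E[Z | tails] = (6+9+2)/3 = 17/3.
E[Z] = (1/3)·(29/5) + (2/3)·(17/3) = 257/45.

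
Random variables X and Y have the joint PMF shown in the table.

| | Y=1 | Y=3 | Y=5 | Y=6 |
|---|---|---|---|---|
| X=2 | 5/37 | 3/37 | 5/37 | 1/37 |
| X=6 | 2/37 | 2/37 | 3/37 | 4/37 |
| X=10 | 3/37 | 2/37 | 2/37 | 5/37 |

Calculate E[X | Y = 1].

P(Y = 1) = 10/37.
Σ X·P over the event = 2·(5/37) + 6·(2/37) + 10·(3/37) = 52/37.
E[X | Y = 1] = (52/37) / (10/37) = 26/5.

26/5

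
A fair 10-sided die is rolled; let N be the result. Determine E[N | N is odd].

Given N is odd, N is equally likely to be any of {1, 3, 5, 7, 9}.
E[N | N is odd] = (1 + 3 + 5 + 7 + 9) / 5 = 5.

5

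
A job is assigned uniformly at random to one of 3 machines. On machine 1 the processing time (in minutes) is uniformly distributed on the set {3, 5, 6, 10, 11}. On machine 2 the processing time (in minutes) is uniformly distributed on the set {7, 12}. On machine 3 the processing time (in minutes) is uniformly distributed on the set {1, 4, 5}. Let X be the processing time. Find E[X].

E[X | machine 1] = (3+5+6+10+11)/5 = 7.
E[X | machine 2] = (7+12)/2 = 19/2.
E[X | machine 3] = (1+4+5)/3 = 10/3.
By the law of total expectation,
E[X] = (1/3)·(7) + (1/3)·(19/2) + (1/3)·(10/3) = 119/18.

119/18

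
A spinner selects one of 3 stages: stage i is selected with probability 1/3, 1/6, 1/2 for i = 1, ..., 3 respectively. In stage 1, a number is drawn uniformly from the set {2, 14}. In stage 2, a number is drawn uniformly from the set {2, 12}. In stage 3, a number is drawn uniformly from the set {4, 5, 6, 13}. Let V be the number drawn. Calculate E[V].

E[V | stage 1] = (2+14)/2 = 8.
E[V | stage 2] = (2+12)/2 = 7.
E[V | stage 3] = (4+5+6+13)/4 = 7.
E[V] = (1/3)·(8) + (1/6)·(7) + (1/2)·(7) = 22/3.

22/3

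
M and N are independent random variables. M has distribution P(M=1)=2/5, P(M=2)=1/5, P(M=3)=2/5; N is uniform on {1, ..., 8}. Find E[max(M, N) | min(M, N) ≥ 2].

107/21

P(min(M, N) ≥ 2) = 21/40.
Summing max(M,N)·P(x,y) over outcomes with min(M, N) ≥ 2 gives 107/40.
E[max(M, N) | min(M, N) ≥ 2] = (107/40) / (21/40) = 107/21.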